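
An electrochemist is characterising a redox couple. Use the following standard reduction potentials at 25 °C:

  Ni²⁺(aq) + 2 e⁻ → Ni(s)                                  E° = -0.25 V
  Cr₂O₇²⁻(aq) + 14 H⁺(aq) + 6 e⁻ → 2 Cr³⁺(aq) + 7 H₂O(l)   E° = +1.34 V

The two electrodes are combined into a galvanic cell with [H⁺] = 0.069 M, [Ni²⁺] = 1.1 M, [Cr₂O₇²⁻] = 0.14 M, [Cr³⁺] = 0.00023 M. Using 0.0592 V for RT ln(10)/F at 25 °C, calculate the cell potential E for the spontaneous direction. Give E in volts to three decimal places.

+1.492 V

Cr₂O₇²⁻/Cr³⁺ is the cathode (higher E°), Ni²⁺/Ni the anode: E°cell = +1.34 − (-0.25) = +1.59 V, n = 6.
Overall: Cr₂O₇²⁻(aq) + 14 H⁺(aq) + 3 Ni(s) → 2 Cr³⁺(aq) + 7 H₂O(l) + 3 Ni²⁺(aq)
Q = [Cr³⁺]^2·[Ni²⁺]^3 / ([Cr₂O₇²⁻]·[H⁺]^14); log Q = 9.958.
E = E° − (0.0592/n) log Q = +1.59 − (0.0592/6)(9.958) = +1.492 V.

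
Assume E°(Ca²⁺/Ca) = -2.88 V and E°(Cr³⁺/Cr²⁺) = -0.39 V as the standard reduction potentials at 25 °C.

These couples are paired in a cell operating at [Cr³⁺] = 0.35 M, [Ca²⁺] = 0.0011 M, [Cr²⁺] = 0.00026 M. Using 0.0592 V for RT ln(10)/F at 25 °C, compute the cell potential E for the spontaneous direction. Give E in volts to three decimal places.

+2.763 V

Cr³⁺/Cr²⁺ is the cathode (higher E°), Ca²⁺/Ca the anode: E°cell = -0.39 − (-2.88) = +2.49 V, n = 2.
Overall: 2 Cr³⁺(aq) + Ca(s) → 2 Cr²⁺(aq) + Ca²⁺(aq)
Q = [Cr²⁺]^2·[Ca²⁺] / ([Cr³⁺]^2); log Q = -9.217.
E = E° − (0.0592/n) log Q = +2.49 − (0.0592/2)(-9.217) = +2.763 V.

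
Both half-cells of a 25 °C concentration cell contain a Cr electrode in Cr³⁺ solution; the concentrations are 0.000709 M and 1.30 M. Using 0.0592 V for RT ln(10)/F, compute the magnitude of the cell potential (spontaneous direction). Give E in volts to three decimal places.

+0.064 V

For a concentration cell E°cell = 0. The 1.30 M side is the cathode (reduction is favoured where [Cr³⁺] is higher).
With n = 3, E = −(0.0592/3) log([Cr³⁺]ₐₙ/[Cr³⁺]꜀ₐₜ) = −(0.0592/3) log(0.000709/1.3) = −(0.0592/3)(-3.263) = +0.064 V.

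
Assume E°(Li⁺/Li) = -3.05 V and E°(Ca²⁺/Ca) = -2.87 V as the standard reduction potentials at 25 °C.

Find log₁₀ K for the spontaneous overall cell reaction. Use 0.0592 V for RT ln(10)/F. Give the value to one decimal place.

Cathode: Ca²⁺/Ca; anode: Li⁺/Li. E°cell = +0.18 V, n = 2.
log K = nE°cell / 0.0592 = (2)(+0.18) / 0.0592 = 6.1.

6.1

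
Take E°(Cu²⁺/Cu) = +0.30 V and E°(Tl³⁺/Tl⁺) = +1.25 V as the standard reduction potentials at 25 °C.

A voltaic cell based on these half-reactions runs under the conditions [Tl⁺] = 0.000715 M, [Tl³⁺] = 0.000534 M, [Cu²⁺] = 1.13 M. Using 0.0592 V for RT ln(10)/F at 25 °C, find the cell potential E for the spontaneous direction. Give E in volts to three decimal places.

Tl³⁺/Tl⁺ is the cathode (higher E°), Cu²⁺/Cu the anode: E°cell = +1.25 − (+0.30) = +0.95 V, n = 2.
Overall: Tl³⁺(aq) + Cu(s) → Tl⁺(aq) + Cu²⁺(aq)
Q = [Tl⁺]·[Cu²⁺] / ([Tl³⁺]); log Q = 0.180.
E = E° − (0.0592/n) log Q = +0.95 − (0.0592/2)(0.180) = +0.945 V.

+0.945 V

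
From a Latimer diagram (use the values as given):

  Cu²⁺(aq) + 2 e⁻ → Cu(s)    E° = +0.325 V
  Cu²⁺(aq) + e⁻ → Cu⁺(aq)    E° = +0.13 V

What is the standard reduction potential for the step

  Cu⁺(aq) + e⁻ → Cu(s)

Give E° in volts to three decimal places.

Sequential free energies add, so n₃E°₃ = n₁E°₁ + n₂E°₂.
With n₃ = 2, and the known step contributing 1×(+0.13) V, the unknown satisfies 1·E° = 2×(+0.325) − 1×(+0.13) = +0.520.
E° = +0.520 / 1 = +0.520 V.

+0.520 V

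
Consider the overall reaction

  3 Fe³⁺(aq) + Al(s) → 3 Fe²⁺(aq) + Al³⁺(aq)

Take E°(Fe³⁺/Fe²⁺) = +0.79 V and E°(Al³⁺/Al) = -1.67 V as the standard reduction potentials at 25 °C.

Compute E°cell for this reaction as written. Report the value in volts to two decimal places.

+2.46 V

The Fe³⁺/Fe²⁺ couple has the higher reduction potential, so it is the cathode; Al³⁺/Al is oxidised at the anode.
E°cell = E°(cathode) − E°(anode) = (+0.79) − (-1.67) = +2.46 V.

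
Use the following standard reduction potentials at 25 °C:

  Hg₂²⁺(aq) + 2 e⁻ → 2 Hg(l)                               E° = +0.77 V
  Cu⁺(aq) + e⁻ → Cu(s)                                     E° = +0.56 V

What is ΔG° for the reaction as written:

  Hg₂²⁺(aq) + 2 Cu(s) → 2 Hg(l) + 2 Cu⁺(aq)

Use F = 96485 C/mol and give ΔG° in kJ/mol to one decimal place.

-40.5 kJ/mol

As written, Hg₂²⁺/Hg is reduced (cathode) and Cu⁺/Cu is oxidised (anode), so E°cell = (+0.77) − (+0.56) = +0.21 V.
Balancing electrons gives n = 2.
ΔG° = −nFE° = −(2)(96485)(+0.21) = -40,524 J = -40.5 kJ/mol.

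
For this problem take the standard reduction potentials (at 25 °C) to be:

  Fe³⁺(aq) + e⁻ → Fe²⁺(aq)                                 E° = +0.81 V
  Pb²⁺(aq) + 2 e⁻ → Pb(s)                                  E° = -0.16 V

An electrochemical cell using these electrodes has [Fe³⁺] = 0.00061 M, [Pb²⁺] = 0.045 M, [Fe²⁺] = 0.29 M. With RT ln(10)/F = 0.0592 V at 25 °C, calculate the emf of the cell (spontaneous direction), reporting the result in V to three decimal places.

Fe³⁺/Fe²⁺ is the cathode (higher E°), Pb²⁺/Pb the anode: E°cell = +0.81 − (-0.16) = +0.97 V, n = 2.
Overall: 2 Fe³⁺(aq) + Pb(s) → 2 Fe²⁺(aq) + Pb²⁺(aq)
Q = [Fe²⁺]^2·[Pb²⁺] / ([Fe³⁺]^2); log Q = 4.007.
E = E° − (0.0592/n) log Q = +0.97 − (0.0592/2)(4.007) = +0.851 V.

+0.851 V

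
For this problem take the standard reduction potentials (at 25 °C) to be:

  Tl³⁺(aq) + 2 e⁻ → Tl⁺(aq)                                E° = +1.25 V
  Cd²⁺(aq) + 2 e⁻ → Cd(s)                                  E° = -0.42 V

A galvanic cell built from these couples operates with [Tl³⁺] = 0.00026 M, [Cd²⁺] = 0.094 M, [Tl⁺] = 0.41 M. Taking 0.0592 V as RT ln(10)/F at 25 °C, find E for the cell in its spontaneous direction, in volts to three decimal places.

Tl³⁺/Tl⁺ is the cathode (higher E°), Cd²⁺/Cd the anode: E°cell = +1.25 − (-0.42) = +1.67 V, n = 2.
Overall: Tl³⁺(aq) + Cd(s) → Tl⁺(aq) + Cd²⁺(aq)
Q = [Tl⁺]·[Cd²⁺] / ([Tl³⁺]); log Q = 2.171.
E = E° − (0.0592/n) log Q = +1.67 − (0.0592/2)(2.171) = +1.606 V.

+1.606 V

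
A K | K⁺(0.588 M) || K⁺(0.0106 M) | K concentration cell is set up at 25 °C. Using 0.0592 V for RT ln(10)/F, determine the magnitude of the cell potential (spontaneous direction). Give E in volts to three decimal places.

For a concentration cell E°cell = 0. The 0.588 M side is the cathode (reduction is favoured where [K⁺] is higher).
With n = 1, E = −(0.0592/1) log([K⁺]ₐₙ/[K⁺]꜀ₐₜ) = −(0.0592/1) log(0.0106/0.588) = −(0.0592/1)(-1.744) = +0.103 V.

+0.103 V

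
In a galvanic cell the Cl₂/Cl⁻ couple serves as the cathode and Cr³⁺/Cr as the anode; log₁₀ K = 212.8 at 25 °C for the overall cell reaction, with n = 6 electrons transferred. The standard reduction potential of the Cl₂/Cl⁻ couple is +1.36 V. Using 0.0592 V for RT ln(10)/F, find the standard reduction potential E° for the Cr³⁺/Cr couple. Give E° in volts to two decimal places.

-0.74 V

E°cell = (0.0592/n)·log K = (0.0592/6)(212.8) = +2.100 V.
Since Cl₂/Cl⁻ is the cathode and Cr³⁺/Cr the anode, E°cell = E°(Cl₂/Cl⁻) − E°(Cr³⁺/Cr).
So E°(Cr³⁺/Cr) = E°(Cl₂/Cl⁻) − E°cell = (+1.36) − (+2.100) = -0.74 V.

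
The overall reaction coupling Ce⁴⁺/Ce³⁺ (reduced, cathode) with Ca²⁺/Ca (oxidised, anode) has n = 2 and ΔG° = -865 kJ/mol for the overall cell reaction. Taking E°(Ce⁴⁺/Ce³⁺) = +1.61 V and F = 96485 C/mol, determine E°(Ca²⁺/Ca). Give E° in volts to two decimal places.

-2.87 V

E°cell = −ΔG°/(nF) = −(-865×10³)/((2)(96485)) = +4.483 V.
Since Ce⁴⁺/Ce³⁺ is the cathode and Ca²⁺/Ca the anode, E°cell = E°(Ce⁴⁺/Ce³⁺) − E°(Ca²⁺/Ca).
So E°(Ca²⁺/Ca) = E°(Ce⁴⁺/Ce³⁺) − E°cell = (+1.61) − (+4.483) = -2.87 V.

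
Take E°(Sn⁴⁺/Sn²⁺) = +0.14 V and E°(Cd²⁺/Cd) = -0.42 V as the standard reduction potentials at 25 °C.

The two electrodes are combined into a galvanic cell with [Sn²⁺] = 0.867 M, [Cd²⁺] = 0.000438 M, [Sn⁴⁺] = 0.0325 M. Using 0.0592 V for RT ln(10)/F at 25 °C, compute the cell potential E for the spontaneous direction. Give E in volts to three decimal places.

Sn⁴⁺/Sn²⁺ is the cathode (higher E°), Cd²⁺/Cd the anode: E°cell = +0.14 − (-0.42) = +0.56 V, n = 2.
Overall: Sn⁴⁺(aq) + Cd(s) → Sn²⁺(aq) + Cd²⁺(aq)
Q = [Sn²⁺]·[Cd²⁺] / ([Sn⁴⁺]); log Q = -1.932.
E = E° − (0.0592/n) log Q = +0.56 − (0.0592/2)(-1.932) = +0.617 V.

+0.617 V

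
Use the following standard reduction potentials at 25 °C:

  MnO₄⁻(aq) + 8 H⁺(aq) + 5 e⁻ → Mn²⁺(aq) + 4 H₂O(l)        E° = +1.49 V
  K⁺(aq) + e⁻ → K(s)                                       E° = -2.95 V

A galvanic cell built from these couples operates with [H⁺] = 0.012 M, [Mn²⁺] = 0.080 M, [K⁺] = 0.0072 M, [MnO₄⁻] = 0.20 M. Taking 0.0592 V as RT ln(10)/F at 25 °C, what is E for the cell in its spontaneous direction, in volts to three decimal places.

MnO₄⁻/Mn²⁺ is the cathode (higher E°), K⁺/K the anode: E°cell = +1.49 − (-2.95) = +4.44 V, n = 5.
Overall: MnO₄⁻(aq) + 8 H⁺(aq) + 5 K(s) → Mn²⁺(aq) + 4 H₂O(l) + 5 K⁺(aq)
Q = [Mn²⁺]·[K⁺]^5 / ([MnO₄⁻]·[H⁺]^8); log Q = 4.255.
E = E° − (0.0592/n) log Q = +4.44 − (0.0592/5)(4.255) = +4.390 V.

+4.390 V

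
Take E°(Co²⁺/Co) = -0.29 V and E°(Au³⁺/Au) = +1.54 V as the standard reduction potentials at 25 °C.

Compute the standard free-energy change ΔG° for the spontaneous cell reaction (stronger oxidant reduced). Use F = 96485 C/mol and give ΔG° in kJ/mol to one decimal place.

Au³⁺/Au (E° = +1.54 V) is the cathode; Co²⁺/Co (E° = -0.29 V) is the anode, so E°cell = +1.83 V.
Balancing electrons gives n = 6 (lcm of 3 and 2).
ΔG° = −nFE° = −(6)(96485)(+1.83) = -1,059,405 J = -1059.4 kJ/mol.

-1059.4 kJ/mol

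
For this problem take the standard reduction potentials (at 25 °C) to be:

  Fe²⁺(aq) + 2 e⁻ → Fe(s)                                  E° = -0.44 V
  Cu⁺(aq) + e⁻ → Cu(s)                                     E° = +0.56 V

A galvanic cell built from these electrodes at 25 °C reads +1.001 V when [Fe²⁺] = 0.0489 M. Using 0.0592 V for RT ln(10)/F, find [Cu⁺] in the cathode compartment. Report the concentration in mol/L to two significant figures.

0.23 M

Cu⁺/Cu is the cathode, Fe²⁺/Fe the anode: E°cell = +1.00 V, n = 2.
Overall reaction: 2 Cu⁺(aq) + Fe(s) → 2 Cu(s) + Fe²⁺(aq); Q = [Fe²⁺]^1/[Cu⁺]^2.
From E = E° − (0.0592/n) log Q: log Q = (E° − E)·n/0.0592 = (+1.00 − (+1.001))·2/0.0592 = -0.0338.
So 2·log[Cu⁺] = 1·log(0.0489) − log Q = -1.3107 − (-0.0338) = -1.2769; log[Cu⁺] = -1.2769 / 2 = -0.6384; [Cu⁺] = 10^(-0.6384) ≈ 0.23 M.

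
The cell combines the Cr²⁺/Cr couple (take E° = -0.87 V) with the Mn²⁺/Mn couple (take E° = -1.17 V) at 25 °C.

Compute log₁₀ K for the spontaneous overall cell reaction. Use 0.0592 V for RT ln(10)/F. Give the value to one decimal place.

Cathode: Cr²⁺/Cr; anode: Mn²⁺/Mn. E°cell = +0.30 V, n = 2.
log K = nE°cell / 0.0592 = (2)(+0.30) / 0.0592 = 10.1.

10.1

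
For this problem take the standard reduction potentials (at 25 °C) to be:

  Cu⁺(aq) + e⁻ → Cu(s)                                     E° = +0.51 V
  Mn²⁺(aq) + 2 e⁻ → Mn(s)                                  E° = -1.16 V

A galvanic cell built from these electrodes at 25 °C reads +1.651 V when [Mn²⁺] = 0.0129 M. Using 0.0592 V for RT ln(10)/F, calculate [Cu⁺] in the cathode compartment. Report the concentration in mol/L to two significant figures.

Cu⁺/Cu is the cathode, Mn²⁺/Mn the anode: E°cell = +1.67 V, n = 2.
Overall reaction: 2 Cu⁺(aq) + Mn(s) → 2 Cu(s) + Mn²⁺(aq); Q = [Mn²⁺]^1/[Cu⁺]^2.
From E = E° − (0.0592/n) log Q: log Q = (E° − E)·n/0.0592 = (+1.67 − (+1.651))·2/0.0592 = 0.6419.
So 2·log[Cu⁺] = 1·log(0.0129) − log Q = -1.8894 − (0.6419) = -2.5313; log[Cu⁺] = -2.5313 / 2 = -1.2656; [Cu⁺] = 10^(-1.2656) ≈ 0.054 M.

0.054 M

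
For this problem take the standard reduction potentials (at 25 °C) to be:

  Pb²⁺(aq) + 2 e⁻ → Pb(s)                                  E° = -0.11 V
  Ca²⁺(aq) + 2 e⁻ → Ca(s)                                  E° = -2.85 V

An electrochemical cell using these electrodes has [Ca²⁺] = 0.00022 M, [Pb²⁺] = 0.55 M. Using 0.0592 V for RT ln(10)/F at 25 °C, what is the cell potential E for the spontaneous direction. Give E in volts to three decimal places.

Pb²⁺/Pb is the cathode (higher E°), Ca²⁺/Ca the anode: E°cell = -0.11 − (-2.85) = +2.74 V, n = 2.
Overall: Pb²⁺(aq) + Ca(s) → Pb(s) + Ca²⁺(aq)
Q = [Ca²⁺] / ([Pb²⁺]); log Q = -3.398.
E = E° − (0.0592/n) log Q = +2.74 − (0.0592/2)(-3.398) = +2.841 V.

+2.841 V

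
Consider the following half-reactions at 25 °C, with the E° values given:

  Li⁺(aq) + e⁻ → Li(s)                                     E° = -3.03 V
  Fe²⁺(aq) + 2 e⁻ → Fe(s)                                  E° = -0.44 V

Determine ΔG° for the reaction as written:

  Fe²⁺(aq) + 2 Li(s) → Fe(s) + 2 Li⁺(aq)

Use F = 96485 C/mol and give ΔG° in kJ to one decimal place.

-499.8 kJ

As written, Fe²⁺/Fe is reduced (cathode) and Li⁺/Li is oxidised (anode), so E°cell = (-0.44) − (-3.03) = +2.59 V.
Balancing electrons gives n = 2.
ΔG° = −nFE° = −(2)(96485)(+2.59) = -499,792 J = -499.8 kJ.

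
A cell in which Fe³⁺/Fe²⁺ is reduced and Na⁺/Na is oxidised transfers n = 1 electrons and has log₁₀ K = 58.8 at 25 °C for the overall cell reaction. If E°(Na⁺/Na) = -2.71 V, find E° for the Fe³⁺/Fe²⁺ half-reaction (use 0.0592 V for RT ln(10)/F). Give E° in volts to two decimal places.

+0.77 V

E°cell = (0.0592/n)·log K = (0.0592/1)(58.8) = +3.481 V.
Since Fe³⁺/Fe²⁺ is the cathode and Na⁺/Na the anode, E°cell = E°(Fe³⁺/Fe²⁺) − E°(Na⁺/Na).
So E°(Fe³⁺/Fe²⁺) = E°cell + E°(Na⁺/Na) = +3.481 + (-2.71) = +0.77 V.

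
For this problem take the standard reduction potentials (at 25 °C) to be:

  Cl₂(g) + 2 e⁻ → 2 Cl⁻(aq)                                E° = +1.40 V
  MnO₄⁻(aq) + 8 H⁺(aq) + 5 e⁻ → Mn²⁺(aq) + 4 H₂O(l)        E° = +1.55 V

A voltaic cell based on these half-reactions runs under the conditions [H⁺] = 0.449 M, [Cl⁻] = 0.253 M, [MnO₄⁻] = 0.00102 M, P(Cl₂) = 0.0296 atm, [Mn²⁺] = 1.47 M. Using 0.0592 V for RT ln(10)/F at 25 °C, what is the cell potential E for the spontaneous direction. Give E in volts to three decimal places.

+0.090 V

MnO₄⁻/Mn²⁺ is the cathode (higher E°), Cl₂/Cl⁻ the anode: E°cell = +1.55 − (+1.40) = +0.15 V, n = 10.
Overall: 2 MnO₄⁻(aq) + 16 H⁺(aq) + 10 Cl⁻(aq) → 2 Mn²⁺(aq) + 8 H₂O(l) + 5 Cl₂(g)
Q = [Mn²⁺]^2·P(Cl₂)^5 / ([MnO₄⁻]^2·[H⁺]^16·[Cl⁻]^10); log Q = 10.207.
E = E° − (0.0592/n) log Q = +0.15 − (0.0592/10)(10.207) = +0.090 V.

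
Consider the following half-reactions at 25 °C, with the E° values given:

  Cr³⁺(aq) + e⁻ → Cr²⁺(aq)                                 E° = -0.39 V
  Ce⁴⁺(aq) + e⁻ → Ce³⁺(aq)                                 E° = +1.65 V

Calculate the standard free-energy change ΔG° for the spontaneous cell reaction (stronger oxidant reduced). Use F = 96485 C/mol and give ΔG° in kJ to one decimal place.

-196.8 kJ

Ce⁴⁺/Ce³⁺ (E° = +1.65 V) is the cathode; Cr³⁺/Cr²⁺ (E° = -0.39 V) is the anode, so E°cell = +2.04 V.
Balancing electrons gives n = 1 (lcm of 1 and 1).
ΔG° = −nFE° = −(1)(96485)(+2.04) = -196,829 J = -196.8 kJ.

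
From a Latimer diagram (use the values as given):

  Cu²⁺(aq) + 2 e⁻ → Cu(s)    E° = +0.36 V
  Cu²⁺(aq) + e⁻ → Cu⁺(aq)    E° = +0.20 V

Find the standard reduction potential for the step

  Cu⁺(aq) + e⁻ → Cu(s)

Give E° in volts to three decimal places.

+0.520 V

Sequential free energies add, so n₃E°₃ = n₁E°₁ + n₂E°₂.
With n₃ = 2, and the known step contributing 1×(+0.20) V, the unknown satisfies 1·E° = 2×(+0.36) − 1×(+0.20) = +0.520.
E° = +0.520 / 1 = +0.520 V.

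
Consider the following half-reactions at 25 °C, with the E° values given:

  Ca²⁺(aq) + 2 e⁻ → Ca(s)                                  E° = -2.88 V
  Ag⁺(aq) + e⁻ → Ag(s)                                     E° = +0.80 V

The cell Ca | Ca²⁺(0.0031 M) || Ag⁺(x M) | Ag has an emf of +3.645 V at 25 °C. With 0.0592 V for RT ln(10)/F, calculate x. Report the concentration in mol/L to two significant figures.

0.014 M

Ag⁺/Ag is the cathode, Ca²⁺/Ca the anode: E°cell = +3.68 V, n = 2.
Overall reaction: 2 Ag⁺(aq) + Ca(s) → 2 Ag(s) + Ca²⁺(aq); Q = [Ca²⁺]^1/[Ag⁺]^2.
From E = E° − (0.0592/n) log Q: log Q = (E° − E)·n/0.0592 = (+3.68 − (+3.645))·2/0.0592 = 1.1824.
So 2·log[Ag⁺] = 1·log(0.0031) − log Q = -2.5086 − (1.1824) = -3.6910; log[Ag⁺] = -3.6910 / 2 = -1.8455; [Ag⁺] = 10^(-1.8455) ≈ 0.014 M.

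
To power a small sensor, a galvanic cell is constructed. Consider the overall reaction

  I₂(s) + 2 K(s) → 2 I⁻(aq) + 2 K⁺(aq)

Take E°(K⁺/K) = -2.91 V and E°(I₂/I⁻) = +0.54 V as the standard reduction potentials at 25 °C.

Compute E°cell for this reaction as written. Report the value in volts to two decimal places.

The I₂/I⁻ couple has the higher reduction potential, so it is the cathode; K⁺/K is oxidised at the anode.
E°cell = E°(cathode) − E°(anode) = (+0.54) − (-2.91) = +3.45 V.

+3.45 V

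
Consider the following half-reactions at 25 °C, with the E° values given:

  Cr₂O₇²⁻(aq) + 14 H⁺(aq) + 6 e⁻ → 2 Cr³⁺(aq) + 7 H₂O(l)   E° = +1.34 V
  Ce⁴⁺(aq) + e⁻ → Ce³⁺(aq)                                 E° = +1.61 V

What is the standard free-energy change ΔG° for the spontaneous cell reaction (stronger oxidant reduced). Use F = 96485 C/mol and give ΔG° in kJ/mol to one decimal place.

Ce⁴⁺/Ce³⁺ (E° = +1.61 V) is the cathode; Cr₂O₇²⁻/Cr³⁺ (E° = +1.34 V) is the anode, so E°cell = +0.27 V.
Balancing electrons gives n = 6 (lcm of 1 and 6).
ΔG° = −nFE° = −(6)(96485)(+0.27) = -156,306 J = -156.3 kJ/mol.

-156.3 kJ/mol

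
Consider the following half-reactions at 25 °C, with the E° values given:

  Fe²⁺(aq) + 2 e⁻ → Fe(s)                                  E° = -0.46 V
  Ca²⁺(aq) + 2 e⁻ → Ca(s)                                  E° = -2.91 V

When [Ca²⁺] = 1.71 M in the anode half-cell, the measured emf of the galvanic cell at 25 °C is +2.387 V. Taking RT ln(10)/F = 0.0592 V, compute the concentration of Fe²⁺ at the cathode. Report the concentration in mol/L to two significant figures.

Fe²⁺/Fe is the cathode, Ca²⁺/Ca the anode: E°cell = +2.45 V, n = 2.
Overall reaction: Fe²⁺(aq) + Ca(s) → Fe(s) + Ca²⁺(aq); Q = [Ca²⁺]^1/[Fe²⁺]^1.
From E = E° − (0.0592/n) log Q: log Q = (E° − E)·n/0.0592 = (+2.45 − (+2.387))·2/0.0592 = 2.1284.
So 1·log[Fe²⁺] = 1·log(1.71) − log Q = 0.2330 − (2.1284) = -1.8954; [Fe²⁺] = 10^(-1.8954) ≈ 0.013 M.

0.013 M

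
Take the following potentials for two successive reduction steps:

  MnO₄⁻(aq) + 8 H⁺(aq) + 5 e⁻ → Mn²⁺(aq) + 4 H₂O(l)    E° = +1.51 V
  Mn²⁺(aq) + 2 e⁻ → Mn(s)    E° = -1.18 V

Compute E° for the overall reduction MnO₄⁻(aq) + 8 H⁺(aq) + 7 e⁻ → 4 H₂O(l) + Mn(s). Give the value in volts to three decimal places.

+0.741 V

Since ΔG° = −nFE° is additive over sequential reductions, n₃E°₃ = n₁E°₁ + n₂E°₂.
E°₃ = (5×+1.51 + 2×-1.18) / 7 = (+5.190) / 7 = +0.741 V.
E° values themselves are not directly additive — weighting by electron count is essential.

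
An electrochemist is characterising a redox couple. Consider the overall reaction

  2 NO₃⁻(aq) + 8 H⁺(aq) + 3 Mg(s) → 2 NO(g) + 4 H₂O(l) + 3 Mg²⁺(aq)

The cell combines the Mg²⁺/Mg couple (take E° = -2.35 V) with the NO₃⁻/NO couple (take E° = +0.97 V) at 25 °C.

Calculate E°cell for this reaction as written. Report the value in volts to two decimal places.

+3.32 V

The NO₃⁻/NO couple has the higher reduction potential, so it is the cathode; Mg²⁺/Mg is oxidised at the anode.
E°cell = E°(cathode) − E°(anode) = (+0.97) − (-2.35) = +3.32 V.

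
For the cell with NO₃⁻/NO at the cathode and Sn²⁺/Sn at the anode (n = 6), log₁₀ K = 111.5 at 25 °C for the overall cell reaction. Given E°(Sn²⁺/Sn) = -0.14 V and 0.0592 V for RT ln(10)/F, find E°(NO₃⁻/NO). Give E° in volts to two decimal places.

+0.96 V

E°cell = (0.0592/n)·log K = (0.0592/6)(111.5) = +1.100 V.
Since NO₃⁻/NO is the cathode and Sn²⁺/Sn the anode, E°cell = E°(NO₃⁻/NO) − E°(Sn²⁺/Sn).
So E°(NO₃⁻/NO) = E°cell + E°(Sn²⁺/Sn) = +1.100 + (-0.14) = +0.96 V.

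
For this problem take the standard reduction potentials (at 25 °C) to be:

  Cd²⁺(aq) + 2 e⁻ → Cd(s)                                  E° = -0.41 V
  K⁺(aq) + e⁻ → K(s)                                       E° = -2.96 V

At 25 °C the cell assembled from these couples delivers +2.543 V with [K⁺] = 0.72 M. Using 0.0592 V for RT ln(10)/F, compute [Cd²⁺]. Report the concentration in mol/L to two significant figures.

Cd²⁺/Cd is the cathode, K⁺/K the anode: E°cell = +2.55 V, n = 2.
Overall reaction: Cd²⁺(aq) + 2 K(s) → Cd(s) + 2 K⁺(aq); Q = [K⁺]^2/[Cd²⁺]^1.
From E = E° − (0.0592/n) log Q: log Q = (E° − E)·n/0.0592 = (+2.55 − (+2.543))·2/0.0592 = 0.2365.
So 1·log[Cd²⁺] = 2·log(0.72) − log Q = -0.2853 − (0.2365) = -0.5218; [Cd²⁺] = 10^(-0.5218) ≈ 0.30 M.

0.30 M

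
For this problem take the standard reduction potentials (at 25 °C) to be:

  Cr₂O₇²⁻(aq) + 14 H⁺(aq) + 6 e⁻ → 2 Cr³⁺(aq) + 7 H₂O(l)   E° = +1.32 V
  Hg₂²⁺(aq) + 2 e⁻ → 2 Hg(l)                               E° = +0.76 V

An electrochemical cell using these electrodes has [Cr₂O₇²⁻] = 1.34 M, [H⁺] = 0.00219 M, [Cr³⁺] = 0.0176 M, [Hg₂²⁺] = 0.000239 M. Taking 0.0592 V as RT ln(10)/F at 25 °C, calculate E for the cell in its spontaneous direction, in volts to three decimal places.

+0.336 V

Cr₂O₇²⁻/Cr³⁺ is the cathode (higher E°), Hg₂²⁺/Hg the anode: E°cell = +1.32 − (+0.76) = +0.56 V, n = 6.
Overall: Cr₂O₇²⁻(aq) + 14 H⁺(aq) + 6 Hg(l) → 2 Cr³⁺(aq) + 7 H₂O(l) + 3 Hg₂²⁺(aq)
Q = [Cr³⁺]^2·[Hg₂²⁺]^3 / ([Cr₂O₇²⁻]·[H⁺]^14); log Q = 22.733.
E = E° − (0.0592/n) log Q = +0.56 − (0.0592/6)(22.733) = +0.336 V.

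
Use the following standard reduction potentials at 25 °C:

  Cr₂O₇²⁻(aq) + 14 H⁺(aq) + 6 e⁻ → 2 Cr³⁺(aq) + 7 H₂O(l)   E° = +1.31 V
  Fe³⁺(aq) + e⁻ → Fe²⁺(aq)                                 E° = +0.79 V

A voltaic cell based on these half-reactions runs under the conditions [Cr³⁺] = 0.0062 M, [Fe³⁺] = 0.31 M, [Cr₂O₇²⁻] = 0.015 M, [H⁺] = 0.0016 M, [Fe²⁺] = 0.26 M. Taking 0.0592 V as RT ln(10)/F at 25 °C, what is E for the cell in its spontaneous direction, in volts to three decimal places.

Cr₂O₇²⁻/Cr³⁺ is the cathode (higher E°), Fe³⁺/Fe²⁺ the anode: E°cell = +1.31 − (+0.79) = +0.52 V, n = 6.
Overall: Cr₂O₇²⁻(aq) + 14 H⁺(aq) + 6 Fe²⁺(aq) → 2 Cr³⁺(aq) + 7 H₂O(l) + 6 Fe³⁺(aq)
Q = [Cr³⁺]^2·[Fe³⁺]^6 / ([Cr₂O₇²⁻]·[H⁺]^14·[Fe²⁺]^6); log Q = 37.009.
E = E° − (0.0592/n) log Q = +0.52 − (0.0592/6)(37.009) = +0.155 V.

+0.155 V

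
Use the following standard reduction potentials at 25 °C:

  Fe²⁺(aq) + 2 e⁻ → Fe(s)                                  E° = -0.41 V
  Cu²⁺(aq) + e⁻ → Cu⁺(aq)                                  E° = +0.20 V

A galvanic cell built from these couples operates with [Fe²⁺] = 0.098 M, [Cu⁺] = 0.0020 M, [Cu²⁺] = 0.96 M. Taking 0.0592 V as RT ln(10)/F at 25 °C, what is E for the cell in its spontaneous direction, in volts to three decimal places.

Cu²⁺/Cu⁺ is the cathode (higher E°), Fe²⁺/Fe the anode: E°cell = +0.20 − (-0.41) = +0.61 V, n = 2.
Overall: 2 Cu²⁺(aq) + Fe(s) → 2 Cu⁺(aq) + Fe²⁺(aq)
Q = [Cu⁺]^2·[Fe²⁺] / ([Cu²⁺]^2); log Q = -6.371.
E = E° − (0.0592/n) log Q = +0.61 − (0.0592/2)(-6.371) = +0.799 V.

+0.799 V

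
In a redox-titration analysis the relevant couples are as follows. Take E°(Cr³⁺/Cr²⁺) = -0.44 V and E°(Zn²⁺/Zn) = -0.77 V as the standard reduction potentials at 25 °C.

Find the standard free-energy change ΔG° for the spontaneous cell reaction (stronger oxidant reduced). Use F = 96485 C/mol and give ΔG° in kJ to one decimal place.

Cr³⁺/Cr²⁺ (E° = -0.44 V) is the cathode; Zn²⁺/Zn (E° = -0.77 V) is the anode, so E°cell = +0.33 V.
Balancing electrons gives n = 2 (lcm of 1 and 2).
ΔG° = −nFE° = −(2)(96485)(+0.33) = -63,680 J = -63.7 kJ.

-63.7 kJ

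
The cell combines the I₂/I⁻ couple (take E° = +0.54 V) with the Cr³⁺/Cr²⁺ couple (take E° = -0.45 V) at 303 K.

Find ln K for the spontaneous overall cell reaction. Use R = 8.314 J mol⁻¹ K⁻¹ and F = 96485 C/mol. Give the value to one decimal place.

75.8

Cathode: I₂/I⁻; anode: Cr³⁺/Cr²⁺. E°cell = (+0.54) − (-0.45) = +0.99 V, with n = 2.
ΔG° = −nFE° = −RT ln K, so ln K = nFE°/(RT) = (2)(96485)(+0.99) / ((8.314)(303)) = 75.835.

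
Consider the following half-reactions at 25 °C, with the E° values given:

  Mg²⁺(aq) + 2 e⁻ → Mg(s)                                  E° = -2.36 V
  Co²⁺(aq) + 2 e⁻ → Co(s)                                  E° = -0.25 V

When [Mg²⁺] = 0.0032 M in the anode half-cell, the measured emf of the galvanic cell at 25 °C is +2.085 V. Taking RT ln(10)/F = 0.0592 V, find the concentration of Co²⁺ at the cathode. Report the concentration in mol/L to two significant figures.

Co²⁺/Co is the cathode, Mg²⁺/Mg the anode: E°cell = +2.11 V, n = 2.
Overall reaction: Co²⁺(aq) + Mg(s) → Co(s) + Mg²⁺(aq); Q = [Mg²⁺]^1/[Co²⁺]^1.
From E = E° − (0.0592/n) log Q: log Q = (E° − E)·n/0.0592 = (+2.11 − (+2.085))·2/0.0592 = 0.8446.
So 1·log[Co²⁺] = 1·log(0.0032) − log Q = -2.4949 − (0.8446) = -3.3395; [Co²⁺] = 10^(-3.3395) ≈ 0.00046 M.

0.00046 M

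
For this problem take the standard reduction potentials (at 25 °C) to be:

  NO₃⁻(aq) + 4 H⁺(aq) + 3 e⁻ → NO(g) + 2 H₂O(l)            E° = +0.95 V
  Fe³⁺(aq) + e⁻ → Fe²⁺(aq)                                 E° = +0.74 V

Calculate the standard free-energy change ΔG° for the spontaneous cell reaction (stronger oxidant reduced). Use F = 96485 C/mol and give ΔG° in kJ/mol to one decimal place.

NO₃⁻/NO (E° = +0.95 V) is the cathode; Fe³⁺/Fe²⁺ (E° = +0.74 V) is the anode, so E°cell = +0.21 V.
Balancing electrons gives n = 3 (lcm of 3 and 1).
ΔG° = −nFE° = −(3)(96485)(+0.21) = -60,786 J = -60.8 kJ/mol.

-60.8 kJ/mol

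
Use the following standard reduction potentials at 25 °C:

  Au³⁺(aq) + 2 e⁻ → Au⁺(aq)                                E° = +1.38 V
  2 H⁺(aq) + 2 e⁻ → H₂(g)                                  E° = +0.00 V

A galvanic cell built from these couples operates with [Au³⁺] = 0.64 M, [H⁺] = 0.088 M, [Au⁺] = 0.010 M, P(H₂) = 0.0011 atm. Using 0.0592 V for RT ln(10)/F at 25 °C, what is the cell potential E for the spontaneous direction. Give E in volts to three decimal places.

+1.408 V

Au³⁺/Au⁺ is the cathode (higher E°), H⁺/H₂ the anode: E°cell = +1.38 − (+0.00) = +1.38 V, n = 2.
Overall: Au³⁺(aq) + H₂(g) → Au⁺(aq) + 2 H⁺(aq)
Q = [Au⁺]·[H⁺]^2 / ([Au³⁺]·P(H₂)); log Q = -0.959.
E = E° − (0.0592/n) log Q = +1.38 − (0.0592/2)(-0.959) = +1.408 V.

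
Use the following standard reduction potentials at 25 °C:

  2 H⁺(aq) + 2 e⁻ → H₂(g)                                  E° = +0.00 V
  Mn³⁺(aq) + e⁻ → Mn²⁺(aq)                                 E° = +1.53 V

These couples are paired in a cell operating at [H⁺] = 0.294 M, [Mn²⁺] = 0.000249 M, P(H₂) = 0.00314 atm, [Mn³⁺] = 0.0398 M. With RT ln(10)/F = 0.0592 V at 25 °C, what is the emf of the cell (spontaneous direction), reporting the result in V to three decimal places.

+1.618 V

Mn³⁺/Mn²⁺ is the cathode (higher E°), H⁺/H₂ the anode: E°cell = +1.53 − (+0.00) = +1.53 V, n = 2.
Overall: 2 Mn³⁺(aq) + H₂(g) → 2 Mn²⁺(aq) + 2 H⁺(aq)
Q = [Mn²⁺]^2·[H⁺]^2 / ([Mn³⁺]^2·P(H₂)); log Q = -2.968.
E = E° − (0.0592/n) log Q = +1.53 − (0.0592/2)(-2.968) = +1.618 V.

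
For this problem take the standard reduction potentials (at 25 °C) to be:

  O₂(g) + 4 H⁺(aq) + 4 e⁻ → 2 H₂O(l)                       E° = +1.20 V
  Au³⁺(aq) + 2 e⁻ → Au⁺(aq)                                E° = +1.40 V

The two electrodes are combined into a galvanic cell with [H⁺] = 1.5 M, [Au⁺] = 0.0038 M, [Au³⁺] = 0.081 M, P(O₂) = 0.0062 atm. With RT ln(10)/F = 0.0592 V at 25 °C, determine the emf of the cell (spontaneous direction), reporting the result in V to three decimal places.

+0.262 V

Au³⁺/Au⁺ is the cathode (higher E°), O₂/H₂O the anode: E°cell = +1.40 − (+1.20) = +0.20 V, n = 4.
Overall: 2 Au³⁺(aq) + 2 H₂O(l) → 2 Au⁺(aq) + O₂(g) + 4 H⁺(aq)
Q = [Au⁺]^2·P(O₂)·[H⁺]^4 / ([Au³⁺]^2); log Q = -4.161.
E = E° − (0.0592/n) log Q = +0.20 − (0.0592/4)(-4.161) = +0.262 V.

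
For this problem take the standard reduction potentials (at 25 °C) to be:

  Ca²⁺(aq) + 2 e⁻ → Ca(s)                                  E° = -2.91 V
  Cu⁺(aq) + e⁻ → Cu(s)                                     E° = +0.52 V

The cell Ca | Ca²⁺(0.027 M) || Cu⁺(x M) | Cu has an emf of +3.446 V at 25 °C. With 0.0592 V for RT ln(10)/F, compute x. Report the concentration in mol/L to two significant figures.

Cu⁺/Cu is the cathode, Ca²⁺/Ca the anode: E°cell = +3.43 V, n = 2.
Overall reaction: 2 Cu⁺(aq) + Ca(s) → 2 Cu(s) + Ca²⁺(aq); Q = [Ca²⁺]^1/[Cu⁺]^2.
From E = E° − (0.0592/n) log Q: log Q = (E° − E)·n/0.0592 = (+3.43 − (+3.446))·2/0.0592 = -0.5405.
So 2·log[Cu⁺] = 1·log(0.027) − log Q = -1.5686 − (-0.5405) = -1.0281; log[Cu⁺] = -1.0281 / 2 = -0.5141; [Cu⁺] = 10^(-0.5141) ≈ 0.31 M.

0.31 M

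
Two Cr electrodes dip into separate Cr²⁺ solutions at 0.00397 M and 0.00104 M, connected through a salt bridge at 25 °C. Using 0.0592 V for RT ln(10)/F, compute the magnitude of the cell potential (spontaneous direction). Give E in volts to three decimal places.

For a concentration cell E°cell = 0. The 0.00397 M side is the cathode (reduction is favoured where [Cr²⁺] is higher).
With n = 2, E = −(0.0592/2) log([Cr²⁺]ₐₙ/[Cr²⁺]꜀ₐₜ) = −(0.0592/2) log(0.00104/0.00397) = −(0.0592/2)(-0.582) = +0.017 V.

+0.017 V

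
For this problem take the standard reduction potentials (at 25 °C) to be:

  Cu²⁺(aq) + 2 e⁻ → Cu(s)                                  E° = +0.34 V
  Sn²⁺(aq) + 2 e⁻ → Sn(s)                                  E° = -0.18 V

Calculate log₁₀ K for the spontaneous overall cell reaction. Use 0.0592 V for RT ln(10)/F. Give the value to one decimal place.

17.6

Cathode: Cu²⁺/Cu; anode: Sn²⁺/Sn. E°cell = +0.52 V, n = 2.
log K = nE°cell / 0.0592 = (2)(+0.52) / 0.0592 = 17.6.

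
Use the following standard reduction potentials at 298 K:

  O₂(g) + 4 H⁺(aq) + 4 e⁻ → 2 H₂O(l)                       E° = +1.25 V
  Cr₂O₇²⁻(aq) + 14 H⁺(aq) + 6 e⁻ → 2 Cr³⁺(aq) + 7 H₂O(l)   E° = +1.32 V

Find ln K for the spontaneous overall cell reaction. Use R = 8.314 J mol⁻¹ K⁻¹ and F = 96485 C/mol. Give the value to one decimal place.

Cathode: Cr₂O₇²⁻/Cr³⁺; anode: O₂/H₂O. E°cell = (+1.32) − (+1.25) = +0.07 V, with n = 12.
ΔG° = −nFE° = −RT ln K, so ln K = nFE°/(RT) = (12)(96485)(+0.07) / ((8.314)(298)) = 32.712.

32.7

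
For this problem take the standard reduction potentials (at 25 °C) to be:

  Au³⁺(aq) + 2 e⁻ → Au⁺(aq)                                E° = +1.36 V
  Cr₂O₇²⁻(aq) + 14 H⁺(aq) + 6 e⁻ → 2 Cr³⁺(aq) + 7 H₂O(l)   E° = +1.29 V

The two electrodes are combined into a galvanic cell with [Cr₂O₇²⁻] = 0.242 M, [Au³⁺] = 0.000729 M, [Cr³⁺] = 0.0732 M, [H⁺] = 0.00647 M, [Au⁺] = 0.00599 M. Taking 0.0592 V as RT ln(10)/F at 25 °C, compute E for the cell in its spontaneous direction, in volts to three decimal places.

Au³⁺/Au⁺ is the cathode (higher E°), Cr₂O₇²⁻/Cr³⁺ the anode: E°cell = +1.36 − (+1.29) = +0.07 V, n = 6.
Overall: 3 Au³⁺(aq) + 2 Cr³⁺(aq) + 7 H₂O(l) → 3 Au⁺(aq) + Cr₂O₇²⁻(aq) + 14 H⁺(aq)
Q = [Au⁺]^3·[Cr₂O₇²⁻]·[H⁺]^14 / ([Au³⁺]^3·[Cr³⁺]^2); log Q = -26.248.
E = E° − (0.0592/n) log Q = +0.07 − (0.0592/6)(-26.248) = +0.329 V.

+0.329 V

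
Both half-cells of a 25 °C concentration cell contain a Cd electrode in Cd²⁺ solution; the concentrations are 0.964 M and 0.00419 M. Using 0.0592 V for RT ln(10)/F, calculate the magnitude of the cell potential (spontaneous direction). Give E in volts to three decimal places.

+0.070 V

For a concentration cell E°cell = 0. The 0.964 M side is the cathode (reduction is favoured where [Cd²⁺] is higher).
With n = 2, E = −(0.0592/2) log([Cd²⁺]ₐₙ/[Cd²⁺]꜀ₐₜ) = −(0.0592/2) log(0.00419/0.964) = −(0.0592/2)(-2.362) = +0.070 V.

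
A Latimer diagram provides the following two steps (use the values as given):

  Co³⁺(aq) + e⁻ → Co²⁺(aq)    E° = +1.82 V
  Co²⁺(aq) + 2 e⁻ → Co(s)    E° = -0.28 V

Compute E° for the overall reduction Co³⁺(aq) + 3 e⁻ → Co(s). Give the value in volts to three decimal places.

Adding the free-energy changes (−nFE°) of the two steps gives −n₃FE°₃ = −n₁FE°₁ − n₂FE°₂.
E°₃ = (1×+1.82 + 2×-0.28) / 3 = (+1.260) / 3 = +0.420 V.

+0.420 V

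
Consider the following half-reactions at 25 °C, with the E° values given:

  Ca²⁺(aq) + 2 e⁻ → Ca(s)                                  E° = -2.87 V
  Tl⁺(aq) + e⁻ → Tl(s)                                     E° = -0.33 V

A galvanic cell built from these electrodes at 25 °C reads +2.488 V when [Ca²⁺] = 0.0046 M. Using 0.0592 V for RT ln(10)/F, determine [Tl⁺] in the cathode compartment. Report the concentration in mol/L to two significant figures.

0.0090 M

Tl⁺/Tl is the cathode, Ca²⁺/Ca the anode: E°cell = +2.54 V, n = 2.
Overall reaction: 2 Tl⁺(aq) + Ca(s) → 2 Tl(s) + Ca²⁺(aq); Q = [Ca²⁺]^1/[Tl⁺]^2.
From E = E° − (0.0592/n) log Q: log Q = (E° − E)·n/0.0592 = (+2.54 − (+2.488))·2/0.0592 = 1.7568.
So 2·log[Tl⁺] = 1·log(0.0046) − log Q = -2.3372 − (1.7568) = -4.0940; log[Tl⁺] = -4.0940 / 2 = -2.0470; [Tl⁺] = 10^(-2.0470) ≈ 0.0090 M.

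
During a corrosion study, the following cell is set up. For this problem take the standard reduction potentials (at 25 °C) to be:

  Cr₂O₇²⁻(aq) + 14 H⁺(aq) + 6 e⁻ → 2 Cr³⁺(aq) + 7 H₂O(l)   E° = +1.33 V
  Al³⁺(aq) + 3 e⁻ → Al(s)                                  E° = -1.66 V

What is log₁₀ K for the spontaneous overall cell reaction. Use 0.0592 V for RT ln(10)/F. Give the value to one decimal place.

303.0

Cathode: Cr₂O₇²⁻/Cr³⁺; anode: Al³⁺/Al. E°cell = +2.99 V, n = 6.
log K = nE°cell / 0.0592 = (6)(+2.99) / 0.0592 = 303.0.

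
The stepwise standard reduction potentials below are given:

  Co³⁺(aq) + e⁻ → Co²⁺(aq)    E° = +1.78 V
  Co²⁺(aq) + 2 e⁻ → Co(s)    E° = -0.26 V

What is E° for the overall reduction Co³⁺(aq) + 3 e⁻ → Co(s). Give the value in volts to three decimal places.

+0.420 V

Standard free energies of sequential steps add: ΔG°₃ = ΔG°₁ + ΔG°₂, so n₃E°₃ = n₁E°₁ + n₂E°₂.
E°₃ = (1×+1.78 + 2×-0.26) / 3 = (+1.260) / 3 = +0.420 V.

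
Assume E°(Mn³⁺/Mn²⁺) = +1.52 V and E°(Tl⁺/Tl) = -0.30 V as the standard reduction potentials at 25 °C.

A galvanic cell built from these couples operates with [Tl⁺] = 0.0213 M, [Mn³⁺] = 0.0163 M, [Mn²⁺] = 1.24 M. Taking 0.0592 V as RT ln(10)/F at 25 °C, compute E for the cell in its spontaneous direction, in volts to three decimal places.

Mn³⁺/Mn²⁺ is the cathode (higher E°), Tl⁺/Tl the anode: E°cell = +1.52 − (-0.30) = +1.82 V, n = 1.
Overall: Mn³⁺(aq) + Tl(s) → Mn²⁺(aq) + Tl⁺(aq)
Q = [Mn²⁺]·[Tl⁺] / ([Mn³⁺]); log Q = 0.210.
E = E° − (0.0592/n) log Q = +1.82 − (0.0592/1)(0.210) = +1.808 V.

+1.808 V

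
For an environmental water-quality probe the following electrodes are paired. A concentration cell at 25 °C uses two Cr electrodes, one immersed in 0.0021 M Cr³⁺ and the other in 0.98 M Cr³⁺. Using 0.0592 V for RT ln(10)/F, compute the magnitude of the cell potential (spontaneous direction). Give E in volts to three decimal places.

For a concentration cell E°cell = 0. The 0.98 M side is the cathode (reduction is favoured where [Cr³⁺] is higher).
With n = 3, E = −(0.0592/3) log([Cr³⁺]ₐₙ/[Cr³⁺]꜀ₐₜ) = −(0.0592/3) log(0.0021/0.98) = −(0.0592/3)(-2.669) = +0.053 V.

+0.053 V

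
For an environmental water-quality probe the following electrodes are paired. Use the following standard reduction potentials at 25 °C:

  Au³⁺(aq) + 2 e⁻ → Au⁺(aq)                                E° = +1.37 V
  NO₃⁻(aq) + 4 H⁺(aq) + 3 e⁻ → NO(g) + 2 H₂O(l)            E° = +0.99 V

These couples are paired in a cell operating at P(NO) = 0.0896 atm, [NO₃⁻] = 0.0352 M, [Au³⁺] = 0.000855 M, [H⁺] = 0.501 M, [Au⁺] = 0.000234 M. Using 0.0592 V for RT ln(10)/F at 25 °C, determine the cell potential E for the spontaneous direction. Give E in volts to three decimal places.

+0.428 V

Au³⁺/Au⁺ is the cathode (higher E°), NO₃⁻/NO the anode: E°cell = +1.37 − (+0.99) = +0.38 V, n = 6.
Overall: 3 Au³⁺(aq) + 2 NO(g) + 4 H₂O(l) → 3 Au⁺(aq) + 2 NO₃⁻(aq) + 8 H⁺(aq)
Q = [Au⁺]^3·[NO₃⁻]^2·[H⁺]^8 / ([Au³⁺]^3·P(NO)^2); log Q = -4.901.
E = E° − (0.0592/n) log Q = +0.38 − (0.0592/6)(-4.901) = +0.428 V.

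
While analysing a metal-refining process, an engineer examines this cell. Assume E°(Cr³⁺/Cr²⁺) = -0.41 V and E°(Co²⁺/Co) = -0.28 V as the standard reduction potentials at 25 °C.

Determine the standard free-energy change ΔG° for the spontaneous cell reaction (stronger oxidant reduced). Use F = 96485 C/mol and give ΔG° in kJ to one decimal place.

-25.1 kJ

Co²⁺/Co (E° = -0.28 V) is the cathode; Cr³⁺/Cr²⁺ (E° = -0.41 V) is the anode, so E°cell = +0.13 V.
Balancing electrons gives n = 2 (lcm of 2 and 1).
ΔG° = −nFE° = −(2)(96485)(+0.13) = -25,086 J = -25.1 kJ.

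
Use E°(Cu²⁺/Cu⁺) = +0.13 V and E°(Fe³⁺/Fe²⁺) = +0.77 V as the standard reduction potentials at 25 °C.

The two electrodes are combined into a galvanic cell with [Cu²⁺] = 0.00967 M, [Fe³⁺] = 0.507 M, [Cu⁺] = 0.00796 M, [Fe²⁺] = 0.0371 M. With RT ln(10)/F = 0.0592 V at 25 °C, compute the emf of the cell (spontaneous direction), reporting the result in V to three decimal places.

Fe³⁺/Fe²⁺ is the cathode (higher E°), Cu²⁺/Cu⁺ the anode: E°cell = +0.77 − (+0.13) = +0.64 V, n = 1.
Overall: Fe³⁺(aq) + Cu⁺(aq) → Fe²⁺(aq) + Cu²⁺(aq)
Q = [Fe²⁺]·[Cu²⁺] / ([Fe³⁺]·[Cu⁺]); log Q = -1.051.
E = E° − (0.0592/n) log Q = +0.64 − (0.0592/1)(-1.051) = +0.702 V.

+0.702 V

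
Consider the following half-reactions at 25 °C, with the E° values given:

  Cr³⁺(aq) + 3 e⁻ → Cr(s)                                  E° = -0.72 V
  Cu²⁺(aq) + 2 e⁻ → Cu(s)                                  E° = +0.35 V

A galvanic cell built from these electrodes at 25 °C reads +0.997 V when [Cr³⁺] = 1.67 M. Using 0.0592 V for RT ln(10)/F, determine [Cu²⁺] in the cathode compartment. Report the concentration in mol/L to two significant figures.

0.0048 M

Cu²⁺/Cu is the cathode, Cr³⁺/Cr the anode: E°cell = +1.07 V, n = 6.
Overall reaction: 3 Cu²⁺(aq) + 2 Cr(s) → 3 Cu(s) + 2 Cr³⁺(aq); Q = [Cr³⁺]^2/[Cu²⁺]^3.
From E = E° − (0.0592/n) log Q: log Q = (E° − E)·n/0.0592 = (+1.07 − (+0.997))·6/0.0592 = 7.3986.
So 3·log[Cu²⁺] = 2·log(1.67) − log Q = 0.4454 − (7.3986) = -6.9532; log[Cu²⁺] = -6.9532 / 3 = -2.3177; [Cu²⁺] = 10^(-2.3177) ≈ 0.0048 M.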